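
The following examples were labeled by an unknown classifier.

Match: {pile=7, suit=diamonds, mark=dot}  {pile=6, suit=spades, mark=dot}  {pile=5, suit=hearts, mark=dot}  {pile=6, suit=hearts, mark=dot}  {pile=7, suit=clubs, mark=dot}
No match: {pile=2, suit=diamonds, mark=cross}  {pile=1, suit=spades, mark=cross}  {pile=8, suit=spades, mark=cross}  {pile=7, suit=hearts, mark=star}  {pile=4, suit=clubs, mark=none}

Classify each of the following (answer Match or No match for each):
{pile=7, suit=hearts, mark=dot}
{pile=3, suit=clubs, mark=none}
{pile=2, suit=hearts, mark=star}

The common property of the 'Match' items is: mark is dot. No 'No match' item has it.

Match, No match, No match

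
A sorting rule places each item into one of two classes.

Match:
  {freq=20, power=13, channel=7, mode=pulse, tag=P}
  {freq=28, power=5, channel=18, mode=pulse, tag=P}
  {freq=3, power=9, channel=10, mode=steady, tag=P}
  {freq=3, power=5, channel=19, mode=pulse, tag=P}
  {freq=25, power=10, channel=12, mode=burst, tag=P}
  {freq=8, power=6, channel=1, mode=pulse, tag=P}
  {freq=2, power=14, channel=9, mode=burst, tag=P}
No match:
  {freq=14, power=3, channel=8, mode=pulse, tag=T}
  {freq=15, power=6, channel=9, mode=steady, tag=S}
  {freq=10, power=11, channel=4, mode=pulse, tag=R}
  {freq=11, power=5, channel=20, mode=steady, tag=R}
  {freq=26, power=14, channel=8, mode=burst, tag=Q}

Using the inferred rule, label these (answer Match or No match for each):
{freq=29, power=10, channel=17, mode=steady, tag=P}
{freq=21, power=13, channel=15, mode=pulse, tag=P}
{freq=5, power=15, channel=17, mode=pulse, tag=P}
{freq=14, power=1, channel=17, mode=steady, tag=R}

Rule: tag is P. This holds for each 'Match' example and fails for each 'No match' one.
Match: {freq=29, power=10, channel=17, mode=steady, tag=P}, since tag is P.
Match: {freq=21, power=13, channel=15, mode=pulse, tag=P}, since tag is P.
Match: {freq=5, power=15, channel=17, mode=pulse, tag=P}, since tag is P.
No match: {freq=14, power=1, channel=17, mode=steady, tag=R}, since tag is R.

Match, Match, Match, No match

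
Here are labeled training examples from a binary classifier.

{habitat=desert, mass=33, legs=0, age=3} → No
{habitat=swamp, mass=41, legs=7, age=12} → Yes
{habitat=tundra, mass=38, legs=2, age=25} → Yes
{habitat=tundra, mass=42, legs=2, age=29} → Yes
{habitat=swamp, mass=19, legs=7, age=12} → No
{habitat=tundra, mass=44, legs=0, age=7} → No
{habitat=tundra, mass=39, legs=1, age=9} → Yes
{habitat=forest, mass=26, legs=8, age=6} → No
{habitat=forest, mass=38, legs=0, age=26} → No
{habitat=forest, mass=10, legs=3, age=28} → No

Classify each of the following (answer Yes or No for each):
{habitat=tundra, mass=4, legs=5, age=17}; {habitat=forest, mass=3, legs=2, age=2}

The common property of the 'Yes' items is: legs ≥ 1 AND mass ≥ 33. No 'No' item has it.
{habitat=tundra, mass=4, legs=5, age=17}: legs = 5, mass = 4 — doesn't match, so No. {habitat=forest, mass=3, legs=2, age=2}: legs = 2, mass = 3 — doesn't match, so No.

No, No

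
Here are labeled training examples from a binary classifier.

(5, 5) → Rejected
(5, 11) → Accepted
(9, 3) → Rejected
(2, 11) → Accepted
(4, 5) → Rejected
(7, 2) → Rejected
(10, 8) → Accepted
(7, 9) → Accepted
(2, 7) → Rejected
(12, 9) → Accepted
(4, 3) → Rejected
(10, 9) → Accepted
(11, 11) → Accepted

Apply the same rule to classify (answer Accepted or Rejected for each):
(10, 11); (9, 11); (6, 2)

Accepted, Accepted, Rejected

'Accepted' ⟺ sum ≥ 13.
(10, 11): 10+11 = 21, has this property → Accepted.
(9, 11): 9+11 = 20, has this property → Accepted.
(6, 2): 6+2 = 8, fails the rule → Rejected.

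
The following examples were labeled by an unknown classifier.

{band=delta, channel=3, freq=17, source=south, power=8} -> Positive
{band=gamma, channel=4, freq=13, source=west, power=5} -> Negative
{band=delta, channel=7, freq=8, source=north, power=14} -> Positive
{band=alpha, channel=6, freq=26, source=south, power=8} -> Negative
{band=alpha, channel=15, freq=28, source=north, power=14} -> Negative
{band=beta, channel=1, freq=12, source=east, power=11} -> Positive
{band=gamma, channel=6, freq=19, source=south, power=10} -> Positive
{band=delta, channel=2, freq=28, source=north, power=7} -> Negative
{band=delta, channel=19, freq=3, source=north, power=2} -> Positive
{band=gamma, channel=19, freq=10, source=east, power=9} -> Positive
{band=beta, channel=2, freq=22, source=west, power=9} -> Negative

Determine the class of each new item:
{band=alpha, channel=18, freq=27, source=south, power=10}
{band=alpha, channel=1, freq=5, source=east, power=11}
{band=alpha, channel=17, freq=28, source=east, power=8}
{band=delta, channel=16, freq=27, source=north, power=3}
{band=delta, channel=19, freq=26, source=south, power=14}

Negative, Positive, Negative, Negative, Negative

The rule appears to be: freq ≠ 13 AND freq ≤ 19.
{band=alpha, channel=18, freq=27, source=south, power=10} — freq = 27, hence Negative. {band=alpha, channel=1, freq=5, source=east, power=11} — freq = 5, hence Positive. {band=alpha, channel=17, freq=28, source=east, power=8} — freq = 28, hence Negative. {band=delta, channel=16, freq=27, source=north, power=3} — freq = 27, hence Negative. {band=delta, channel=19, freq=26, source=south, power=14} — freq = 26, hence Negative.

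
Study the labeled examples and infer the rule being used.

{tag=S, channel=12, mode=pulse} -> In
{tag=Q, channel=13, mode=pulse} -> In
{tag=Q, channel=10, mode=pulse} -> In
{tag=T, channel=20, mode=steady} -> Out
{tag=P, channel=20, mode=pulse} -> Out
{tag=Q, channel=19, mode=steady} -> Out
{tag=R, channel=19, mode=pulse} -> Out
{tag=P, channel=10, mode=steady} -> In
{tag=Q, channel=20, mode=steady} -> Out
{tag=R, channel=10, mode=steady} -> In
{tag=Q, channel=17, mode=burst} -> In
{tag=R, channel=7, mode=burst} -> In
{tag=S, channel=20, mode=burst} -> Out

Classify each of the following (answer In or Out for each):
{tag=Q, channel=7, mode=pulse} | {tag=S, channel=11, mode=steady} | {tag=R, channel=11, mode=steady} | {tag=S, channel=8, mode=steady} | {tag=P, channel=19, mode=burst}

The common property of the 'In' items is: channel ≤ 17. No 'Out' item has it.
In: {tag=Q, channel=7, mode=pulse}, since channel = 7.
In: {tag=S, channel=11, mode=steady}, since channel = 11.
In: {tag=R, channel=11, mode=steady}, since channel = 11.
In: {tag=S, channel=8, mode=steady}, since channel = 8.
Out: {tag=P, channel=19, mode=burst}, since channel = 19.

In, In, In, In, Out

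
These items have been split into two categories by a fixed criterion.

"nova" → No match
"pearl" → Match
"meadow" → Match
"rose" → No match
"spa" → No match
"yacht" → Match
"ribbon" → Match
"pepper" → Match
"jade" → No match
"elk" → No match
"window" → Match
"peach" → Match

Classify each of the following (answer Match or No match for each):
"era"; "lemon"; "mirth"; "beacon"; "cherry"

No match, Match, Match, Match, Match

Every 'Match' example satisfies: length ≥ 5. None of the 'No match' examples do.
"era" → length 3 → No match. "lemon" → length 5 → Match. "mirth" → length 5 → Match. "beacon" → length 6 → Match. "cherry" → length 6 → Match.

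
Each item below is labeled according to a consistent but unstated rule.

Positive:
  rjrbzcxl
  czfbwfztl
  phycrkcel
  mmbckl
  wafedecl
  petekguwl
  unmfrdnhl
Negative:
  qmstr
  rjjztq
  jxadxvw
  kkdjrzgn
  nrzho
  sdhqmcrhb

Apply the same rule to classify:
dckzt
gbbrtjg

Negative, Negative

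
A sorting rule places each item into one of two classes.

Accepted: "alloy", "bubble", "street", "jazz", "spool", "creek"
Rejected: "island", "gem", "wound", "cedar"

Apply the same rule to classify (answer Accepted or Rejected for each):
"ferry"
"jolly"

The classifier is using: has a double letter.
Accepted: "ferry", since 'rr' doubled. Accepted: "jolly", since 'll' doubled.

Accepted, Accepted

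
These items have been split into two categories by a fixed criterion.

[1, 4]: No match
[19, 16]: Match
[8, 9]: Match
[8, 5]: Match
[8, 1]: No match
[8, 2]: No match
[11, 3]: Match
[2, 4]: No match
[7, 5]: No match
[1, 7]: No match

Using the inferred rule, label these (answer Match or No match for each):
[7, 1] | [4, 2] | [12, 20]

No match, No match, Match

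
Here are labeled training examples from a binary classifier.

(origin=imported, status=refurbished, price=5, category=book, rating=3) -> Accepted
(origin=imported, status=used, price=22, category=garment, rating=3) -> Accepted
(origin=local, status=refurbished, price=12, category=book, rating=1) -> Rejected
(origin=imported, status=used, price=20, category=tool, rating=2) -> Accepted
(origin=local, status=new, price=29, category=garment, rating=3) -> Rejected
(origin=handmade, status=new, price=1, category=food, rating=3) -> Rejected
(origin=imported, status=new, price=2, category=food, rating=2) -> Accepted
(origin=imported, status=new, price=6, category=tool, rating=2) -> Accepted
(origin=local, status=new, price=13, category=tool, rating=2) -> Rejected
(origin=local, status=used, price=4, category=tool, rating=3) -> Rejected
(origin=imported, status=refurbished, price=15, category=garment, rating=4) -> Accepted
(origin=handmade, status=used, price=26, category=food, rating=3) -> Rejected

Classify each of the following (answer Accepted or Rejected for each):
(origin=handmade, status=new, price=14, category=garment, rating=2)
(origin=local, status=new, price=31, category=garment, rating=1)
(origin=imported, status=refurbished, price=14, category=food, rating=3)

Every 'Accepted' example satisfies: origin is imported. None of the 'Rejected' examples do.

Rejected, Rejected, Accepted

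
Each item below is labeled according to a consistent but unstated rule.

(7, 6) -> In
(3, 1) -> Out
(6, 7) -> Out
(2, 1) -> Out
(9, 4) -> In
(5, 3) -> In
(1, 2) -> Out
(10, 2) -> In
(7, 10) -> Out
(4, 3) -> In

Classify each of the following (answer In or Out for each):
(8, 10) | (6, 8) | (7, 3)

Out, Out, In

One predicate separates the groups cleanly: first > second AND sum ≥ 7.
Out: (8, 10), since 8 < 10, 8+10 = 18.
Out: (6, 8), since 6 < 8, 6+8 = 14.
In: (7, 3), since 7 > 3, 7+3 = 10.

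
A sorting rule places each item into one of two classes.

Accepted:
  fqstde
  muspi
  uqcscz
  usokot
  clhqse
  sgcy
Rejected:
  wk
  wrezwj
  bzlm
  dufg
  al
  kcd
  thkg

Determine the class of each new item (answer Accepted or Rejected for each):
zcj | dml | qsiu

The distinguishing property — contains 's' — holds for all the 'Accepted' cases and none of the 'Rejected' cases.

Rejected, Rejected, Accepted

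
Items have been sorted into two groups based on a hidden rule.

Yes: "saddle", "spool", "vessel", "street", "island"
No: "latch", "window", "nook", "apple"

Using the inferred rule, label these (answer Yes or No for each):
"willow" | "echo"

Checking candidate rules against both groups, what survives is: contains 's'.
"willow": No (no 's'). "echo": No (no 's').

No, No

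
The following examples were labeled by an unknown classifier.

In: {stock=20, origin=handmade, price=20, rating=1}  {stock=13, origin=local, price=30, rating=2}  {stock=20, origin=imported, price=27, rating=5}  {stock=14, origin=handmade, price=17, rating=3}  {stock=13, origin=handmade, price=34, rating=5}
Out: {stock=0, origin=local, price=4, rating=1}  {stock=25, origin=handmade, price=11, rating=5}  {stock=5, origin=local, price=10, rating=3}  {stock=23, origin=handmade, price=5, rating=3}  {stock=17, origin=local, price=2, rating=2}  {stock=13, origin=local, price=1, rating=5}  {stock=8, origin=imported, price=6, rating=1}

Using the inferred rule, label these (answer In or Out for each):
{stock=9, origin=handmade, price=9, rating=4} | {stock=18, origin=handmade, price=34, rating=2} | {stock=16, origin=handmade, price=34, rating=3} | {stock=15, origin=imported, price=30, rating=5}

Out, In, In, In

The common property of the 'In' items is: price ≥ 17. No 'Out' item has it.
{stock=9, origin=handmade, price=9, rating=4} — price = 9, hence Out. {stock=18, origin=handmade, price=34, rating=2} — price = 34, hence In. {stock=16, origin=handmade, price=34, rating=3} — price = 34, hence In. {stock=15, origin=imported, price=30, rating=5} — price = 30, hence In.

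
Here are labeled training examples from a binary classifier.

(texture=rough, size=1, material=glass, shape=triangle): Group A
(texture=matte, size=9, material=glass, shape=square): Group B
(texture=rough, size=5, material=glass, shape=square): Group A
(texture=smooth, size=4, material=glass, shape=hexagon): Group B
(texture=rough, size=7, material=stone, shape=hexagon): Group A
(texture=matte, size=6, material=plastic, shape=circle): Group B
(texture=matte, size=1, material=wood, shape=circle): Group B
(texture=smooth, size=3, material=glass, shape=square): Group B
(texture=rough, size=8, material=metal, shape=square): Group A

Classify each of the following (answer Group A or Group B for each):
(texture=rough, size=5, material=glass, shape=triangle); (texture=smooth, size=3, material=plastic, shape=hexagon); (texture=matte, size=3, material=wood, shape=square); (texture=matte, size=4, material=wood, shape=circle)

Group A, Group B, Group B, Group B

All 'Group A' examples share one property — texture is rough — and every 'Group B' example lacks it.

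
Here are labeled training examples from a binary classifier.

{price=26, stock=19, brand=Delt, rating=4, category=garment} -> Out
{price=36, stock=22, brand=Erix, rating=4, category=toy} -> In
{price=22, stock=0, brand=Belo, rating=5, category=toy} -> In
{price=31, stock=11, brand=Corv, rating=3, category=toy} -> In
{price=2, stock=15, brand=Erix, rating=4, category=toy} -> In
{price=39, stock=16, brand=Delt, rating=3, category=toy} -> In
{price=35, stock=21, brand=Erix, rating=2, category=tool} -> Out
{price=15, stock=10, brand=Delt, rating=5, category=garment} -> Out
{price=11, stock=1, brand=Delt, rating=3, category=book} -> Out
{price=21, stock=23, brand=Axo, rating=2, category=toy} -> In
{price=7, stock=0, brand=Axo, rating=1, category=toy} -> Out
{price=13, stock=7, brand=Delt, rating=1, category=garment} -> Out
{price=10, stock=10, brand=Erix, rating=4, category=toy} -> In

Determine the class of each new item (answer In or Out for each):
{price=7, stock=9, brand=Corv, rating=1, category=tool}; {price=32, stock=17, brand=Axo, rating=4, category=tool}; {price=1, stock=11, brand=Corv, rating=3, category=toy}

Out, Out, In

All 'In' examples share one property — category is toy AND rating ≥ 2 — and every 'Out' example lacks it.
{price=7, stock=9, brand=Corv, rating=1, category=tool}: category is tool, rating = 1, doesn't match → Out. {price=32, stock=17, brand=Axo, rating=4, category=tool}: category is tool, rating = 4, doesn't match → Out. {price=1, stock=11, brand=Corv, rating=3, category=toy}: category is toy, rating = 3, qualifies → In.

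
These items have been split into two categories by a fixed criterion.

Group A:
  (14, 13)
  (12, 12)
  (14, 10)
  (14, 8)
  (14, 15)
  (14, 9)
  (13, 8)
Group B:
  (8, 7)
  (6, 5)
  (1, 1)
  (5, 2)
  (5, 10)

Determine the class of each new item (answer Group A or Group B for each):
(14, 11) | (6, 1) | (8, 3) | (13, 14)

Every 'Group A' example satisfies: sum ≥ 21. None of the 'Group B' examples do.
(14, 11): 14+11 = 25, has this property → Group A.
(6, 1): 6+1 = 7, does not pass → Group B.
(8, 3): 8+3 = 11, does not pass → Group B.
(13, 14): 13+14 = 27, has this property → Group A.

Group A, Group B, Group B, Group A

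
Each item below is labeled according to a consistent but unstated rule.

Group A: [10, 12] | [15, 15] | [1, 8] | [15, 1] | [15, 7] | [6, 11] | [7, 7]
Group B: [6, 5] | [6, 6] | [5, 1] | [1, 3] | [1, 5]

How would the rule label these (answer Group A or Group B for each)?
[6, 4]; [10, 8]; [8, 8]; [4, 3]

Group B, Group A, Group A, Group B

The simplest hypothesis consistent with all the labels is: max ≥ 7.
[6, 4]: max 6, does not pass → Group B.
[10, 8]: max 10, matches → Group A.
[8, 8]: max 8, matches → Group A.
[4, 3]: max 4, does not pass → Group B.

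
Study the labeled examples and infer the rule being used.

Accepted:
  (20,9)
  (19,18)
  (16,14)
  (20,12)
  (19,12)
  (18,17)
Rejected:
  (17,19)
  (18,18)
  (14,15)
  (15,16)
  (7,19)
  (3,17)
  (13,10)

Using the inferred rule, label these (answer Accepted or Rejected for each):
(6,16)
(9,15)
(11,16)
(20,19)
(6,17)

Rule: first > second AND sum ≥ 26. This holds for each 'Accepted' example and fails for each 'Rejected' one.
(6,16): 6 < 16, 6+16 = 22, doesn't qualify → Rejected.
(9,15): 9 < 15, 9+15 = 24, doesn't qualify → Rejected.
(11,16): 11 < 16, 11+16 = 27, doesn't qualify → Rejected.
(20,19): 20 > 19, 20+19 = 39, checks out → Accepted.
(6,17): 6 < 17, 6+17 = 23, doesn't qualify → Rejected.

Rejected, Rejected, Rejected, Accepted, Rejected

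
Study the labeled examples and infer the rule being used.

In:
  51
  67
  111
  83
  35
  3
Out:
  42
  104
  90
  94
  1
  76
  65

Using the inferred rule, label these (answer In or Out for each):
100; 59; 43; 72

The rule appears to be: ≡ 3 (mod 4).
Out: 100, since 100 mod 4 = 0.
In: 59, since 59 mod 4 = 3.
In: 43, since 43 mod 4 = 3.
Out: 72, since 72 mod 4 = 0.

Out, In, In, Out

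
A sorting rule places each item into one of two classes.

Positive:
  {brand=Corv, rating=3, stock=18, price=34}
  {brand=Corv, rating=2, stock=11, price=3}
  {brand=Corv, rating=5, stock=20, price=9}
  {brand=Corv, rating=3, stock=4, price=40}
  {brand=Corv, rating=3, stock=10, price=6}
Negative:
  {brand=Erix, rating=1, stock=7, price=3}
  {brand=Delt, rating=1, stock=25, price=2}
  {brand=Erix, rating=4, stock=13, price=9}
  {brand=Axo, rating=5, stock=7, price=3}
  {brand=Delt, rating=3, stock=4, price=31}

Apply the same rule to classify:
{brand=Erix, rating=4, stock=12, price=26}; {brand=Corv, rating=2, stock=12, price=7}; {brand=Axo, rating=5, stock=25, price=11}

A rule that fits every label: brand is Corv — true of each 'Positive' example, false of each 'Negative' one.
{brand=Erix, rating=4, stock=12, price=26}: Negative (brand is Erix). {brand=Corv, rating=2, stock=12, price=7}: Positive (brand is Corv). {brand=Axo, rating=5, stock=25, price=11}: Negative (brand is Axo).

Negative, Positive, Negative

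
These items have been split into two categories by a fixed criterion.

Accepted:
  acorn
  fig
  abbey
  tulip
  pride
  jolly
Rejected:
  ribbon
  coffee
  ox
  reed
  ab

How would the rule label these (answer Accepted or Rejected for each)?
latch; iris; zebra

Accepted, Rejected, Accepted

A rule that fits every label: odd length — true of each 'Accepted' example, false of each 'Rejected' one.
latch: length 5, satisfies this → Accepted.
iris: length 4, does not fit → Rejected.
zebra: length 5, satisfies this → Accepted.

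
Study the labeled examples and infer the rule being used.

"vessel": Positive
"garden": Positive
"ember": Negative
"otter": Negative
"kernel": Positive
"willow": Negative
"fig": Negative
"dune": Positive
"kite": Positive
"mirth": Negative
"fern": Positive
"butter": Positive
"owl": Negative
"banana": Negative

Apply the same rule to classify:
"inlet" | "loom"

The classifier is using: even length AND contains 'e'.

Negative, Negative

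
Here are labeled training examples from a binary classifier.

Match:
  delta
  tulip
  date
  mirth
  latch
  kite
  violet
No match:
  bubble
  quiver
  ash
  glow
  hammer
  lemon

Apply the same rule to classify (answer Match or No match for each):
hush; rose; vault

No match, No match, Match

Comparing the two groups points to one rule — contains 't'.
hush: no 't', doesn't qualify → No match. rose: no 't', doesn't qualify → No match. vault: has 't', passes → Match.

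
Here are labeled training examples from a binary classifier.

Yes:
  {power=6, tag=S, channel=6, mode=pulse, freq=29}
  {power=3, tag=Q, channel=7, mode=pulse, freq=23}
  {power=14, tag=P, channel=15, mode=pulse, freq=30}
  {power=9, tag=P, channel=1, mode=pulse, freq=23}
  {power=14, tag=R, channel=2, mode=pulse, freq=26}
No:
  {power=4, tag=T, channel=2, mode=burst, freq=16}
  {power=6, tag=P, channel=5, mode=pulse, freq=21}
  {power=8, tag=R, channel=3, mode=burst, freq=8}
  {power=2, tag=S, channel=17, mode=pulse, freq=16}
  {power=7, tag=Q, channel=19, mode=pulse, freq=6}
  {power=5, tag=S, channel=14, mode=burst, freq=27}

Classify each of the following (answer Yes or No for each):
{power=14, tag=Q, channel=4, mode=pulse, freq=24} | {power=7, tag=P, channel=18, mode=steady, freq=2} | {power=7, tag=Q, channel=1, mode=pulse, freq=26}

The pattern is that an item is 'Yes' exactly when: mode is pulse AND freq ≥ 23.

Yes, No, Yes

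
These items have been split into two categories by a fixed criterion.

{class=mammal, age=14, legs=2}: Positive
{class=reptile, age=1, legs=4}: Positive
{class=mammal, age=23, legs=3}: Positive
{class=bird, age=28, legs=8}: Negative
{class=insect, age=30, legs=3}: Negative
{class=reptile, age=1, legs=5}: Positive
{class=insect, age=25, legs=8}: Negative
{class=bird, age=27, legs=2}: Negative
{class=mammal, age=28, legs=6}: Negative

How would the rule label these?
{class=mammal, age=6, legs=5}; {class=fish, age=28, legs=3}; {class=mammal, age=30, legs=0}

Positive, Negative, Negative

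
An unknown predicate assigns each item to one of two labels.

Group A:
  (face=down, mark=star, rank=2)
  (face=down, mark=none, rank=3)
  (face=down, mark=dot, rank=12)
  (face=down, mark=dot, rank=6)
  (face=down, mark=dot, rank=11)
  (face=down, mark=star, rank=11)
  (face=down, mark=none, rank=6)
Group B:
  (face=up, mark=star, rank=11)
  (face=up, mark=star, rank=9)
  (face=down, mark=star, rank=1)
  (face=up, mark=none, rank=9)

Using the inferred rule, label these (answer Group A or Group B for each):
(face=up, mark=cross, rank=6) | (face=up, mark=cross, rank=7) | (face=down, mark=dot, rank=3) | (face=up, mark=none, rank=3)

The classifier is using: face is down AND rank ≥ 2.
(face=up, mark=cross, rank=6) → face is up, rank = 6 → Group B.
(face=up, mark=cross, rank=7) → face is up, rank = 7 → Group B.
(face=down, mark=dot, rank=3) → face is down, rank = 3 → Group A.
(face=up, mark=none, rank=3) → face is up, rank = 3 → Group B.

Group B, Group B, Group A, Group B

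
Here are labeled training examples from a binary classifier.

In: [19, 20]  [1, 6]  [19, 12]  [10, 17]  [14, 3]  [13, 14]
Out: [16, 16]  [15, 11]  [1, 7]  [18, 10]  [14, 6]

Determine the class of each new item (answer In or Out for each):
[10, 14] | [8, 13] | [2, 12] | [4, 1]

Out, In, Out, In

The distinguishing property — sum is odd — holds for all the 'In' cases and none of the 'Out' cases.
[10, 14] — 10+14 = 24, hence Out.
[8, 13] — 8+13 = 21, hence In.
[2, 12] — 2+12 = 14, hence Out.
[4, 1] — 4+1 = 5, hence In.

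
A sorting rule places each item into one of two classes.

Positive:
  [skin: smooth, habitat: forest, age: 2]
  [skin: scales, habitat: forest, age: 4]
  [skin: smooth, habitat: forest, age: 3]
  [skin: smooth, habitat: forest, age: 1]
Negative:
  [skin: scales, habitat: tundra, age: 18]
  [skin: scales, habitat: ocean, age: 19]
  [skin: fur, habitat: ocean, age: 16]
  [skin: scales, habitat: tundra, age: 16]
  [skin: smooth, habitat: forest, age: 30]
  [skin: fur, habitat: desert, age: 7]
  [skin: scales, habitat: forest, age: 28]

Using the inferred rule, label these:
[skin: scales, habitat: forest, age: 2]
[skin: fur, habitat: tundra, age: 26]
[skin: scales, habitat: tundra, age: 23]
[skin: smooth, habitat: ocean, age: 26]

Positive, Negative, Negative, Negative

The classifier is using: age ≤ 4.
[skin: scales, habitat: forest, age: 2]: Positive (age = 2).
[skin: fur, habitat: tundra, age: 26]: Negative (age = 26).
[skin: scales, habitat: tundra, age: 23]: Negative (age = 23).
[skin: smooth, habitat: ocean, age: 26]: Negative (age = 26).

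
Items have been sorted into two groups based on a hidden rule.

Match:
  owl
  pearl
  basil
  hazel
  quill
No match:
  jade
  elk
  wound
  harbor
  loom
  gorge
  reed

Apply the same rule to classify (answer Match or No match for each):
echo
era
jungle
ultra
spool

Rule: ends with 'l'. This holds for each 'Match' example and fails for each 'No match' one.

No match, No match, No match, No match, Match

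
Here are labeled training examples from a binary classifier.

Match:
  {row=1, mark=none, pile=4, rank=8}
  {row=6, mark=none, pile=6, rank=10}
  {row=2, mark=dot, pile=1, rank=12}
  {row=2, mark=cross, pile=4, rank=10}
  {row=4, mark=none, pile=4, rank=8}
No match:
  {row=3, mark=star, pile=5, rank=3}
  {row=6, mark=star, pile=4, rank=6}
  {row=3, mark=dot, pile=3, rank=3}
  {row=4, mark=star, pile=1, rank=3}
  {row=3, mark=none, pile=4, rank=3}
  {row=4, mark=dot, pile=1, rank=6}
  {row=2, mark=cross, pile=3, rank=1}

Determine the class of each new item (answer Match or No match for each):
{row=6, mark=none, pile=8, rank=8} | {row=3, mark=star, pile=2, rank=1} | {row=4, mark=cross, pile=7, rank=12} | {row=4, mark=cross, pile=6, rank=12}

Match, No match, Match, Match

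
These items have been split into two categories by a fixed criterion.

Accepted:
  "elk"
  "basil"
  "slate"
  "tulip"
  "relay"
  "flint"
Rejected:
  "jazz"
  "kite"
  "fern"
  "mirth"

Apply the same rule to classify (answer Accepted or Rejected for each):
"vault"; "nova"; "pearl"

Accepted, Rejected, Accepted

'Accepted' ⟺ contains 'l'.
"vault" → has 'l' → Accepted. "nova" → no 'l' → Rejected. "pearl" → has 'l' → Accepted.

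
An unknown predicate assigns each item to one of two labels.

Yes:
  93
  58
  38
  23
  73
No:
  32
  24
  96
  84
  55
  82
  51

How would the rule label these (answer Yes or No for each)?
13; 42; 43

Yes, No, Yes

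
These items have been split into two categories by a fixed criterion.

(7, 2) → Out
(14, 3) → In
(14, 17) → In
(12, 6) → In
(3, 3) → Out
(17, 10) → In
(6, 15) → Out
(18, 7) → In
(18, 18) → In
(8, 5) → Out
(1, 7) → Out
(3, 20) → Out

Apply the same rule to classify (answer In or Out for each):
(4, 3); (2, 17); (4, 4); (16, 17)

Out, Out, Out, In

The rule appears to be: first ≥ 10.
(4, 3): first 4 — fails the rule, so Out.
(2, 17): first 2 — fails the rule, so Out.
(4, 4): first 4 — fails the rule, so Out.
(16, 17): first 16 — meets the rule, so In.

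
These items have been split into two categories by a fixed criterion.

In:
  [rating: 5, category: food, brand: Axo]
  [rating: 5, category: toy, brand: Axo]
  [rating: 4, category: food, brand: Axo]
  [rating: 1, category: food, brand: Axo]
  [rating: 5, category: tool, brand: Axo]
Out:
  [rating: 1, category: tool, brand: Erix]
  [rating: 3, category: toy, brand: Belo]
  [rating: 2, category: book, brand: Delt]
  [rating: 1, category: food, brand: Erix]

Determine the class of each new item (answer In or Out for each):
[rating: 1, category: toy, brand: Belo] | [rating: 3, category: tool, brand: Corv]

Out, Out

The simplest hypothesis consistent with all the labels is: brand is Axo.
[rating: 1, category: toy, brand: Belo]: Out (brand is Belo).
[rating: 3, category: tool, brand: Corv]: Out (brand is Corv).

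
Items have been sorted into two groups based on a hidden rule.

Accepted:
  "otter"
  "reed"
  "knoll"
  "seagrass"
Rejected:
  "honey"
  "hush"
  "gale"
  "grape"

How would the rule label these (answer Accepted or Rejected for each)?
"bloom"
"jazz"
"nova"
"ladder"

Every 'Accepted' example satisfies: has a double letter. None of the 'Rejected' examples do.
"bloom": 'oo' doubled — checks out, so Accepted.
"jazz": 'zz' doubled — checks out, so Accepted.
"nova": no doubled letter — lacks this property, so Rejected.
"ladder": 'dd' doubled — checks out, so Accepted.

Accepted, Accepted, Rejected, Accepted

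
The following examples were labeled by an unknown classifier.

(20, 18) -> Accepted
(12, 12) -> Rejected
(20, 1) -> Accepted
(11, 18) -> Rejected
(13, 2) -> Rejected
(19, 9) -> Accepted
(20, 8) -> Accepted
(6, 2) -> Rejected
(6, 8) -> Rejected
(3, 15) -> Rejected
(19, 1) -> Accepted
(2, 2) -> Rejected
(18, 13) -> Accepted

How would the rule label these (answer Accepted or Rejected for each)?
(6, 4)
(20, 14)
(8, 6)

Rejected, Accepted, Rejected

A rule that fits every label: first ≥ 15 — true of each 'Accepted' example, false of each 'Rejected' one.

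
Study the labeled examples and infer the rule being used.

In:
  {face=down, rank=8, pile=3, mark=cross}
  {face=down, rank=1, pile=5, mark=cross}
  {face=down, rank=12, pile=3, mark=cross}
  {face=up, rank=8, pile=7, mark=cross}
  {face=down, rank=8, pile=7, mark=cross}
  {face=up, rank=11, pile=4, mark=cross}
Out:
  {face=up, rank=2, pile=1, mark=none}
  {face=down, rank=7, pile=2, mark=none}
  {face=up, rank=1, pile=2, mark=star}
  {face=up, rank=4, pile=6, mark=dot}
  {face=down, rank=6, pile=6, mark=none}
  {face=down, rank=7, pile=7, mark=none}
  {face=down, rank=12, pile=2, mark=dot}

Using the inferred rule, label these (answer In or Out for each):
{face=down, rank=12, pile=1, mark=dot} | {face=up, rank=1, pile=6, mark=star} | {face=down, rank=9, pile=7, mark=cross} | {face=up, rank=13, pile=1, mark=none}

Out, Out, In, Out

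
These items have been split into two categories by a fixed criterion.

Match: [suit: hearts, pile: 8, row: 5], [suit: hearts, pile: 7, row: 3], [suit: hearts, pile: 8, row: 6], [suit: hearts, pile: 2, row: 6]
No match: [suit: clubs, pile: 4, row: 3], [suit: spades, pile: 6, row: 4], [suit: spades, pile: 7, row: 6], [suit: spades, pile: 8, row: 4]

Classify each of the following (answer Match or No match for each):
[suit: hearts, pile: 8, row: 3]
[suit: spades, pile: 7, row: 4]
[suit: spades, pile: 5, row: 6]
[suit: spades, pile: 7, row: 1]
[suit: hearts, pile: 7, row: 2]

A rule that fits every label: suit is hearts — true of each 'Match' example, false of each 'No match' one.

Match, No match, No match, No match, Match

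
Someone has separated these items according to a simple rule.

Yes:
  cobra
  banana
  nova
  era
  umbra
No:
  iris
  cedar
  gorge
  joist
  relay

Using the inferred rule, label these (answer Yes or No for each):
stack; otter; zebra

Looking at the examples, the only property every 'Yes' case has and every 'No' case lacks is: ends with 'a'.
stack — ends with 'k', hence No.
otter — ends with 'r', hence No.
zebra — ends with 'a', hence Yes.

No, No, Yes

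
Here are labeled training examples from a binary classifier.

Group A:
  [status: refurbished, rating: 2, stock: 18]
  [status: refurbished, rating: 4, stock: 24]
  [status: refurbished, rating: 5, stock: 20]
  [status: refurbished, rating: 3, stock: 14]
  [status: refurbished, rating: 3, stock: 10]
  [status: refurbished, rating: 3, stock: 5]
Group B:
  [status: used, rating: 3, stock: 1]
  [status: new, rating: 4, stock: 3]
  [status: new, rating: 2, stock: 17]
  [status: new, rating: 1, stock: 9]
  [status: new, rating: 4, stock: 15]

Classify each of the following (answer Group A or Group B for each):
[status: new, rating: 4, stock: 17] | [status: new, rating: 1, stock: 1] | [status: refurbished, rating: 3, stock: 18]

Group B, Group B, Group A

The simplest hypothesis consistent with all the labels is: status is refurbished.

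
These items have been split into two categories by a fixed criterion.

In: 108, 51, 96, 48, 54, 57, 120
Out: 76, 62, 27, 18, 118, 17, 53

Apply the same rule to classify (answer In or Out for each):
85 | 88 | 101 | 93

Out, Out, Out, In

Every 'In' example satisfies: multiple of 3 AND at least 48. None of the 'Out' examples do.
85: 85 = 3·28 + 1, 85 ≥ 48, does not fit → Out. 88: 88 = 3·29 + 1, 88 ≥ 48, does not fit → Out. 101: 101 = 3·33 + 2, 101 ≥ 48, does not fit → Out. 93: 93 = 3·31, 93 ≥ 48, satisfies this → In.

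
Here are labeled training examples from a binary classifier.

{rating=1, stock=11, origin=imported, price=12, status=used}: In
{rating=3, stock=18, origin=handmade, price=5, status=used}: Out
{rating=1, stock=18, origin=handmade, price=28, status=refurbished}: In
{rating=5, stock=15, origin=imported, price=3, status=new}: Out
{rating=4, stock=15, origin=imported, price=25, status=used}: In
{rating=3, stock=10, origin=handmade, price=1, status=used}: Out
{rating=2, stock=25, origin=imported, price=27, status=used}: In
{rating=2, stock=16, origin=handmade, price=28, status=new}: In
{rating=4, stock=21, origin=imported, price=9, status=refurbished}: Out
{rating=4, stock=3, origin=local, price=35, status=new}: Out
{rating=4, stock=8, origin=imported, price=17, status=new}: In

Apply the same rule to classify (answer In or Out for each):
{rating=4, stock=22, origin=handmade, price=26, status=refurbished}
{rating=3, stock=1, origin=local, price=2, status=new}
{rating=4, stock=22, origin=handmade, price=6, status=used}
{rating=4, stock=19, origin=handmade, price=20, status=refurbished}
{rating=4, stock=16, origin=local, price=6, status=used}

One predicate separates the groups cleanly: stock ≥ 8 AND price ≥ 12.
{rating=4, stock=22, origin=handmade, price=26, status=refurbished}: In (stock = 22, price = 26).
{rating=3, stock=1, origin=local, price=2, status=new}: Out (stock = 1, price = 2).
{rating=4, stock=22, origin=handmade, price=6, status=used}: Out (stock = 22, price = 6).
{rating=4, stock=19, origin=handmade, price=20, status=refurbished}: In (stock = 19, price = 20).
{rating=4, stock=16, origin=local, price=6, status=used}: Out (stock = 16, price = 6).

In, Out, Out, In, Out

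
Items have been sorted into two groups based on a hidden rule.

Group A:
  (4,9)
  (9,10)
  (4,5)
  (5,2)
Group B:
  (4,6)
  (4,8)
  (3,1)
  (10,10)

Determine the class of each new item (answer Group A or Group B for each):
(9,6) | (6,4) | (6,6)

Group A, Group B, Group B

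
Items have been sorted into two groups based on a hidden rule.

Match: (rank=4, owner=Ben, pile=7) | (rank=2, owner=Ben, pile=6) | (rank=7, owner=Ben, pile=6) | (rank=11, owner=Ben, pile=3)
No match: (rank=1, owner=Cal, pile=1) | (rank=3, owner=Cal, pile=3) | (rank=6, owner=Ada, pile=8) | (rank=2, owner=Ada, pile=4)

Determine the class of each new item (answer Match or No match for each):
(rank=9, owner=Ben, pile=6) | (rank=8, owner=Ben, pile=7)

Match, Match

One predicate separates the groups cleanly: owner is Ben.
(rank=9, owner=Ben, pile=6): owner is Ben, passes → Match. (rank=8, owner=Ben, pile=7): owner is Ben, passes → Match.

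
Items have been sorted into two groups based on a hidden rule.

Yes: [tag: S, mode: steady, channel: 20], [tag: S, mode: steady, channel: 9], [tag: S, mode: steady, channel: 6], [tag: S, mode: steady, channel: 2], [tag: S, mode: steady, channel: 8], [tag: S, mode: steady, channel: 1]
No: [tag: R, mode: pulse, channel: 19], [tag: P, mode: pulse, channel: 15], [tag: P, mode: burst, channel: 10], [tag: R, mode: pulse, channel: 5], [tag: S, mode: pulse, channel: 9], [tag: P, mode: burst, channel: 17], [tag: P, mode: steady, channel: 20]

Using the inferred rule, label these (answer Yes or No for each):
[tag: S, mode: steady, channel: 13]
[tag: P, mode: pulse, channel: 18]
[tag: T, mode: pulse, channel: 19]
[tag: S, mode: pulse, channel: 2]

Yes, No, No, No

A rule that fits every label: mode is steady AND tag is S — true of each 'Yes' example, false of each 'No' one.
[tag: S, mode: steady, channel: 13]: mode is steady, tag is S — meets the rule, so Yes. [tag: P, mode: pulse, channel: 18]: mode is pulse, tag is P — does not fit, so No. [tag: T, mode: pulse, channel: 19]: mode is pulse, tag is T — does not fit, so No. [tag: S, mode: pulse, channel: 2]: mode is pulse, tag is S — does not fit, so No.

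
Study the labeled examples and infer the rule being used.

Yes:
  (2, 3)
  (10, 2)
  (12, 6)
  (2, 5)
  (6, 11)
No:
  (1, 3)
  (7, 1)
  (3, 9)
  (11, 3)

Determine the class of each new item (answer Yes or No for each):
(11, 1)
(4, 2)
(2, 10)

No, Yes, Yes

One predicate separates the groups cleanly: first is even.
No: (11, 1), since first 11. Yes: (4, 2), since first 4. Yes: (2, 10), since first 2.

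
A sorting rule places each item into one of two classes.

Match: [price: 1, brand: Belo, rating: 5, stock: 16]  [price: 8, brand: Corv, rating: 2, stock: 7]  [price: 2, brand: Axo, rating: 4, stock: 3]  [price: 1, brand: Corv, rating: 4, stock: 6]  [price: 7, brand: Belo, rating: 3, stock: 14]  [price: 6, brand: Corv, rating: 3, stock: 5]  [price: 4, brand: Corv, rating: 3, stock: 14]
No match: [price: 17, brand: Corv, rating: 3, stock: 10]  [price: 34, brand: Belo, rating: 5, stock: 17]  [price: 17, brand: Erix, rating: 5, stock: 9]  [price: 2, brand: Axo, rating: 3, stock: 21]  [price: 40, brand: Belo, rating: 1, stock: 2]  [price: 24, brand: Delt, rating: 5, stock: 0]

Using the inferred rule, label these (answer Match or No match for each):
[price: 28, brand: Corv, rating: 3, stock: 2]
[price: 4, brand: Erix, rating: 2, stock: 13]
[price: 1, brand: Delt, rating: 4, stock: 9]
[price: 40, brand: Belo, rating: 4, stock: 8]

No match, Match, Match, No match

The rule appears to be: stock ≤ 16 AND price ≤ 8.
[price: 28, brand: Corv, rating: 3, stock: 2] — stock = 2, price = 28, hence No match.
[price: 4, brand: Erix, rating: 2, stock: 13] — stock = 13, price = 4, hence Match.
[price: 1, brand: Delt, rating: 4, stock: 9] — stock = 9, price = 1, hence Match.
[price: 40, brand: Belo, rating: 4, stock: 8] — stock = 8, price = 40, hence No match.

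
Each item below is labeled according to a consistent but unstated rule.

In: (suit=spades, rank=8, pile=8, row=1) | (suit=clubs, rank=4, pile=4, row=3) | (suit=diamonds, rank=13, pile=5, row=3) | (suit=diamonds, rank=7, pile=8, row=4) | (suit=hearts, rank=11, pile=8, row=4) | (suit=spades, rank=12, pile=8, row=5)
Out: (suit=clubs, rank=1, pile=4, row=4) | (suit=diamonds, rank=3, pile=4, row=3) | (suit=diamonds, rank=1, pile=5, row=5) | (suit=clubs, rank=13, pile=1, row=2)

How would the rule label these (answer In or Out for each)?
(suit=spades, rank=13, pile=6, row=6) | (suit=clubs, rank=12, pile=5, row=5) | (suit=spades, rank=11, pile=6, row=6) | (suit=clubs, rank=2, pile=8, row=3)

In, In, In, Out

A rule that fits every label: rank ≥ 4 AND pile ≥ 4 — true of each 'In' example, false of each 'Out' one.
In: (suit=spades, rank=13, pile=6, row=6), since rank = 13, pile = 6. In: (suit=clubs, rank=12, pile=5, row=5), since rank = 12, pile = 5. In: (suit=spades, rank=11, pile=6, row=6), since rank = 11, pile = 6. Out: (suit=clubs, rank=2, pile=8, row=3), since rank = 2, pile = 8.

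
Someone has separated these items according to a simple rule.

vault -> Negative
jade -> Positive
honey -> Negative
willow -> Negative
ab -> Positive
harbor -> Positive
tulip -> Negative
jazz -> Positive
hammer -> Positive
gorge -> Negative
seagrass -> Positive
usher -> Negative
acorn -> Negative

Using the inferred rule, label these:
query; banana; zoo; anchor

Rule: even length AND contains 'a'. This holds for each 'Positive' example and fails for each 'Negative' one.
query → length 5, no 'a' → Negative.
banana → length 6, has 'a' → Positive.
zoo → length 3, no 'a' → Negative.
anchor → length 6, has 'a' → Positive.

Negative, Positive, Negative, Positive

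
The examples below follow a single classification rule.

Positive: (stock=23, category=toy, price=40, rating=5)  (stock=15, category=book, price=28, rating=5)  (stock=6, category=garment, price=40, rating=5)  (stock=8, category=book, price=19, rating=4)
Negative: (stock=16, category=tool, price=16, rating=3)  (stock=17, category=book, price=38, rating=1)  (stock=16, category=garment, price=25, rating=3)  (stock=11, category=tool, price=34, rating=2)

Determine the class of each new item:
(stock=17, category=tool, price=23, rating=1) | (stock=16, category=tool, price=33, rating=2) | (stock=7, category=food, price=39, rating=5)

Negative, Negative, Positive

The pattern is that an item is 'Positive' exactly when: rating ≥ 4.
(stock=17, category=tool, price=23, rating=1): rating = 1 — fails the rule, so Negative.
(stock=16, category=tool, price=33, rating=2): rating = 2 — fails the rule, so Negative.
(stock=7, category=food, price=39, rating=5): rating = 5 — passes, so Positive.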